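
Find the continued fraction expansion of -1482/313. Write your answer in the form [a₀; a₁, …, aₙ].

[-5; 3, 1, 3, 2, 1, 2, 2]

⌊-1482/313⌋ = -5, remainder 83
⌊313/83⌋ = 3, remainder 64
⌊83/64⌋ = 1, remainder 19
⌊64/19⌋ = 3, remainder 7
⌊19/7⌋ = 2, remainder 5
⌊7/5⌋ = 1, remainder 2
⌊5/2⌋ = 2, remainder 1
⌊2/1⌋ = 2, remainder 0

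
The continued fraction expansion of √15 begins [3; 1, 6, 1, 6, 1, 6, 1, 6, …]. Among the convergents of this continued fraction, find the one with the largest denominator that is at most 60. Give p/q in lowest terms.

List convergents until the denominator exceeds the bound:
a_0 = 3: 3/1  (≤ bound)
a_1 = 1: 4/1  (≤ bound)
a_2 = 6: 27/7  (≤ bound)
a_3 = 1: 31/8  (≤ bound)
a_4 = 6: 213/55  (≤ bound)
a_5 = 1: 244/63  (> 60, stop)

213/55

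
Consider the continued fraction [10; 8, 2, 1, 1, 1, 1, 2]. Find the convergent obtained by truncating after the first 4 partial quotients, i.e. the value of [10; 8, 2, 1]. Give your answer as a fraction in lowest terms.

253/25

Compute successive convergents:
a_0 = 10: 10/1
a_1 = 8: 81/8
a_2 = 2: 172/17
a_3 = 1: 253/25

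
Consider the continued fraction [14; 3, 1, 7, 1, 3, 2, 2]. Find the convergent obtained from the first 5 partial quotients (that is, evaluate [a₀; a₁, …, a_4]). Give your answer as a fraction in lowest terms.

Start with 1.
7 + 1/(1/1) = 7 + 1/1 = 8/1
1 + 1/(8/1) = 1 + 1/8 = 9/8
3 + 1/(9/8) = 3 + 8/9 = 35/9
14 + 1/(35/9) = 14 + 9/35 = 499/35

499/35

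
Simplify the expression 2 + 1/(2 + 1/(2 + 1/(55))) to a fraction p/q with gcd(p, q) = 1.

665/277

a_0 = 2: 2/1
a_1 = 2: 5/2
a_2 = 2: 12/5
a_3 = 55: 665/277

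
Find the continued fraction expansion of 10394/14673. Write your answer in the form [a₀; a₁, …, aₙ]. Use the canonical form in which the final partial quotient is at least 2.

10394 = 0·14673 + 10394, so a_0 = 0
14673 = 1·10394 + 4279, so a_1 = 1
10394 = 2·4279 + 1836, so a_2 = 2
4279 = 2·1836 + 607, so a_3 = 2
1836 = 3·607 + 15, so a_4 = 3
607 = 40·15 + 7, so a_5 = 40
15 = 2·7 + 1, so a_6 = 2
7 = 7·1 + 0, so a_7 = 7

[0; 1, 2, 2, 3, 40, 2, 7]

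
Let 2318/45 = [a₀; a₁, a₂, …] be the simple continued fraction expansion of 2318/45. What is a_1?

Apply division with remainder until the remainder is 0:
2318 = 51·45 + 23, so a_0 = 51
45 = 1·23 + 22, so a_1 = 1

1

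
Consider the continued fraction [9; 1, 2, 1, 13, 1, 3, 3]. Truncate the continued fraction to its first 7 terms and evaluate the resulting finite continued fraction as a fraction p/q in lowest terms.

a_0 = 9: 9/1
a_1 = 1: 10/1
a_2 = 2: 29/3
a_3 = 1: 39/4
a_4 = 13: 536/55
a_5 = 1: 575/59
a_6 = 3: 2261/232

2261/232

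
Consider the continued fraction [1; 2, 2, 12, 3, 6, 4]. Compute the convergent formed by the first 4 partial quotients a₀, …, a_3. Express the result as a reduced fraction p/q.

Start with 12.
2 + 1/(12/1) = 2 + 1/12 = 25/12
2 + 1/(25/12) = 2 + 12/25 = 62/25
1 + 1/(62/25) = 1 + 25/62 = 87/62

87/62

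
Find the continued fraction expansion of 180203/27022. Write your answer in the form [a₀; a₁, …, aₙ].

Apply division with remainder until the remainder is 0:
180203 = 6·27022 + 18071, so a_0 = 6
27022 = 1·18071 + 8951, so a_1 = 1
18071 = 2·8951 + 169, so a_2 = 2
8951 = 52·169 + 163, so a_3 = 52
169 = 1·163 + 6, so a_4 = 1
163 = 27·6 + 1, so a_5 = 27
6 = 6·1 + 0, so a_6 = 6

[6; 1, 2, 52, 1, 27, 6]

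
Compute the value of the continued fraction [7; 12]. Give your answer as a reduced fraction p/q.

85/12

a_0 = 7: 7/1
a_1 = 12: 85/12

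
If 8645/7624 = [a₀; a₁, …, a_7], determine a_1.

7

8645 = 1·7624 + 1021, so a_0 = 1
7624 = 7·1021 + 477, so a_1 = 7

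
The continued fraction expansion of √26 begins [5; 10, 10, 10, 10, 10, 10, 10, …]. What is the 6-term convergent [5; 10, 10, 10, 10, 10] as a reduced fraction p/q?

530451/104030

Collapse the nested fraction from the inside out:
Start with 10.
10 + 1/(10/1) = 10 + 1/10 = 101/10
10 + 1/(101/10) = 10 + 10/101 = 1020/101
10 + 1/(1020/101) = 10 + 101/1020 = 10301/1020
10 + 1/(10301/1020) = 10 + 1020/10301 = 104030/10301
5 + 1/(104030/10301) = 5 + 10301/104030 = 530451/104030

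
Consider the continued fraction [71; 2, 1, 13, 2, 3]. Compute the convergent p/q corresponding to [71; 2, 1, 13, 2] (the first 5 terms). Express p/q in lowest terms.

Compute successive convergents:
a_0 = 71: 71/1
a_1 = 2: 143/2
a_2 = 1: 214/3
a_3 = 13: 2925/41
a_4 = 2: 6064/85

6064/85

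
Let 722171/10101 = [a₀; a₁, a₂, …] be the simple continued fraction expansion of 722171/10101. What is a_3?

1

⌊722171/10101⌋ = 71, remainder 5000
⌊10101/5000⌋ = 2, remainder 101
⌊5000/101⌋ = 49, remainder 51
⌊101/51⌋ = 1, remainder 50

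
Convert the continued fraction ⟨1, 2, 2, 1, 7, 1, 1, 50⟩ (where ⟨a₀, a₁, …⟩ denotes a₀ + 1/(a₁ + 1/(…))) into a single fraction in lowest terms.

Use the convergent recurrence hₖ = aₖ·hₖ₋₁ + hₖ₋₂ (and likewise for the denominators kₖ):
a_0 = 1: 1/1
a_1 = 2: 3/2
a_2 = 2: 7/5
a_3 = 1: 10/7
a_4 = 7: 77/54
a_5 = 1: 87/61
a_6 = 1: 164/115
a_7 = 50: 8287/5811

8287/5811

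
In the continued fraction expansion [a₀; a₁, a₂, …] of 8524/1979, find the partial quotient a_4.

8524 ÷ 1979 → quotient 4, remainder 608
1979 ÷ 608 → quotient 3, remainder 155
608 ÷ 155 → quotient 3, remainder 143
155 ÷ 143 → quotient 1, remainder 12
143 ÷ 12 → quotient 11, remainder 11

11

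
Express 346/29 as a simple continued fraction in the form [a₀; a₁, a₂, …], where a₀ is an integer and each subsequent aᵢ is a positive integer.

346 = 11·29 + 27, so a_0 = 11
29 = 1·27 + 2, so a_1 = 1
27 = 13·2 + 1, so a_2 = 13
2 = 2·1 + 0, so a_3 = 2

[11; 1, 13, 2]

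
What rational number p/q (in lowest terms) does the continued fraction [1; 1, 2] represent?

Build up convergents one term at a time:
a_0 = 1: 1/1
a_1 = 1: 2/1
a_2 = 2: 5/3

5/3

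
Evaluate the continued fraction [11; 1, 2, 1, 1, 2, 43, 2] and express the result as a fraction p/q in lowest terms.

Starting at the tail and folding back:
Start with 2.
43 + 1/(2/1) = 43 + 1/2 = 87/2
2 + 1/(87/2) = 2 + 2/87 = 176/87
1 + 1/(176/87) = 1 + 87/176 = 263/176
1 + 1/(263/176) = 1 + 176/263 = 439/263
2 + 1/(439/263) = 2 + 263/439 = 1141/439
1 + 1/(1141/439) = 1 + 439/1141 = 1580/1141
11 + 1/(1580/1141) = 11 + 1141/1580 = 18521/1580

18521/1580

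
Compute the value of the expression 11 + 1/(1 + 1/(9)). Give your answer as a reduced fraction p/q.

Use the convergent recurrence hₖ = aₖ·hₖ₋₁ + hₖ₋₂ (and likewise for the denominators kₖ):
a_0 = 11: 11/1
a_1 = 1: 12/1
a_2 = 9: 119/10

119/10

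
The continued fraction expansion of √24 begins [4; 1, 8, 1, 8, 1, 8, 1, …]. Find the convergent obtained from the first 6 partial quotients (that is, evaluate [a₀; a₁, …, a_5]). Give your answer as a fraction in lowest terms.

a_0 = 4: 4/1
a_1 = 1: 5/1
a_2 = 8: 44/9
a_3 = 1: 49/10
a_4 = 8: 436/89
a_5 = 1: 485/99

485/99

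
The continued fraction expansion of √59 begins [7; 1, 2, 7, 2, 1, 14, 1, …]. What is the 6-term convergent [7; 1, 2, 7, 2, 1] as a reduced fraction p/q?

Build up convergents one term at a time:
a_0 = 7: 7/1
a_1 = 1: 8/1
a_2 = 2: 23/3
a_3 = 7: 169/22
a_4 = 2: 361/47
a_5 = 1: 530/69

530/69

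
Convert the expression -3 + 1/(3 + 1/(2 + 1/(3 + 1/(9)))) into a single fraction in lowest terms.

-604/223

Start with 9.
3 + 1/(9/1) = 3 + 1/9 = 28/9
2 + 1/(28/9) = 2 + 9/28 = 65/28
3 + 1/(65/28) = 3 + 28/65 = 223/65
-3 + 1/(223/65) = -3 + 65/223 = -604/223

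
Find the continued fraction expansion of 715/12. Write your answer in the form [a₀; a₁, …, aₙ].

[59; 1, 1, 2, 2]

Apply division with remainder until the remainder is 0:
715 ÷ 12 → quotient 59, remainder 7
12 ÷ 7 → quotient 1, remainder 5
7 ÷ 5 → quotient 1, remainder 2
5 ÷ 2 → quotient 2, remainder 1
2 ÷ 1 → quotient 2, remainder 0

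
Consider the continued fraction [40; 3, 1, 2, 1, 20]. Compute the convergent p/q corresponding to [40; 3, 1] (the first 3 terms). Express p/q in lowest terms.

161/4

Use the convergent recurrence hₖ = aₖ·hₖ₋₁ + hₖ₋₂ (and likewise for the denominators kₖ):
a_0 = 40: 40/1
a_1 = 3: 121/3
a_2 = 1: 161/4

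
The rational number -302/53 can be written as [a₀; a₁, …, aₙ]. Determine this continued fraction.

[-6; 3, 3, 5]

-302 ÷ 53 → quotient -6, remainder 16
53 ÷ 16 → quotient 3, remainder 5
16 ÷ 5 → quotient 3, remainder 1
5 ÷ 1 → quotient 5, remainder 0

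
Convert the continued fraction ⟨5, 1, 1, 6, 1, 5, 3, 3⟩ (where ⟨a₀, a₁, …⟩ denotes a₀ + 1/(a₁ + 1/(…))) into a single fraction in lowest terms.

5119/925

Compute successive convergents:
a_0 = 5: 5/1
a_1 = 1: 6/1
a_2 = 1: 11/2
a_3 = 6: 72/13
a_4 = 1: 83/15
a_5 = 5: 487/88
a_6 = 3: 1544/279
a_7 = 3: 5119/925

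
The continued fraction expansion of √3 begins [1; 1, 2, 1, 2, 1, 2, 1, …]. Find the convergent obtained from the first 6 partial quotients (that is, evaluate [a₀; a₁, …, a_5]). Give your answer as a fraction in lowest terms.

Build up convergents one term at a time:
a_0 = 1: 1/1
a_1 = 1: 2/1
a_2 = 2: 5/3
a_3 = 1: 7/4
a_4 = 2: 19/11
a_5 = 1: 26/15

26/15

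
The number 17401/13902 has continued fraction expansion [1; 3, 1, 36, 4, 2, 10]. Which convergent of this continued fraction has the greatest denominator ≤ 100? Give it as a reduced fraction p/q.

5/4

List convergents until the denominator exceeds the bound:
a_0 = 1: 1/1  (≤ bound)
a_1 = 3: 4/3  (≤ bound)
a_2 = 1: 5/4  (≤ bound)
a_3 = 36: 184/147  (> 100, stop)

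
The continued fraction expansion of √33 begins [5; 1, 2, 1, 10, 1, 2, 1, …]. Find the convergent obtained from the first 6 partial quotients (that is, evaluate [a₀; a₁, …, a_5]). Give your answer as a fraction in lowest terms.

270/47

a_0 = 5: 5/1
a_1 = 1: 6/1
a_2 = 2: 17/3
a_3 = 1: 23/4
a_4 = 10: 247/43
a_5 = 1: 270/47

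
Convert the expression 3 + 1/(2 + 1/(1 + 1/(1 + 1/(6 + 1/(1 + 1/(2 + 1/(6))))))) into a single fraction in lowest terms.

2349/692

Build up convergents one term at a time:
a_0 = 3: 3/1
a_1 = 2: 7/2
a_2 = 1: 10/3
a_3 = 1: 17/5
a_4 = 6: 112/33
a_5 = 1: 129/38
a_6 = 2: 370/109
a_7 = 6: 2349/692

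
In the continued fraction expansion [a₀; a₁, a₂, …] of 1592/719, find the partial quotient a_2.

Apply division with remainder until the remainder is 0:
1592 ÷ 719 → quotient 2, remainder 154
719 ÷ 154 → quotient 4, remainder 103
154 ÷ 103 → quotient 1, remainder 51

1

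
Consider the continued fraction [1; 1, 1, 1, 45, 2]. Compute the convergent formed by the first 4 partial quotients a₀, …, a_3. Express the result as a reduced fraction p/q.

5/3

Start with 1.
1 + 1/(1/1) = 1 + 1/1 = 2/1
1 + 1/(2/1) = 1 + 1/2 = 3/2
1 + 1/(3/2) = 1 + 2/3 = 5/3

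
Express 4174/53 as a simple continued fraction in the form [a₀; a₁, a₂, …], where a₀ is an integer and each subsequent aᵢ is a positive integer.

Repeatedly divide and take the remainder:
4174 = 78·53 + 40, so a_0 = 78
53 = 1·40 + 13, so a_1 = 1
40 = 3·13 + 1, so a_2 = 3
13 = 13·1 + 0, so a_3 = 13

[78; 1, 3, 13]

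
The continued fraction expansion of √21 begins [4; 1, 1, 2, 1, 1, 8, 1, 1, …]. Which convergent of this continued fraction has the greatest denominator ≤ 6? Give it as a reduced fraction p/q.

a_0 = 4: 4/1  (≤ bound)
a_1 = 1: 5/1  (≤ bound)
a_2 = 1: 9/2  (≤ bound)
a_3 = 2: 23/5  (≤ bound)
a_4 = 1: 32/7  (> 6, stop)

23/5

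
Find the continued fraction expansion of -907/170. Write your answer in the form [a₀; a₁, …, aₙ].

Run the Euclidean algorithm, recording each quotient:
-907 = -6·170 + 113, so a_0 = -6
170 = 1·113 + 57, so a_1 = 1
113 = 1·57 + 56, so a_2 = 1
57 = 1·56 + 1, so a_3 = 1
56 = 56·1 + 0, so a_4 = 56

[-6; 1, 1, 1, 56]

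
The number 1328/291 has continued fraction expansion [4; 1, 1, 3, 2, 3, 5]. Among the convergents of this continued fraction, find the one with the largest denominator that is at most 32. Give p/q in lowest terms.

73/16

a_0 = 4: 4/1  (≤ bound)
a_1 = 1: 5/1  (≤ bound)
a_2 = 1: 9/2  (≤ bound)
a_3 = 3: 32/7  (≤ bound)
a_4 = 2: 73/16  (≤ bound)
a_5 = 3: 251/55  (> 32, stop)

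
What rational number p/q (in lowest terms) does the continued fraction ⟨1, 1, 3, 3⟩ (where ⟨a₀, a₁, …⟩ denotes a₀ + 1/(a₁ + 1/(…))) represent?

Collapse the nested fraction from the inside out:
Start with 3.
3 + 1/(3/1) = 3 + 1/3 = 10/3
1 + 1/(10/3) = 1 + 3/10 = 13/10
1 + 1/(13/10) = 1 + 10/13 = 23/13

23/13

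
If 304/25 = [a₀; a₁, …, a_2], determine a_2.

4

304 ÷ 25 → quotient 12, remainder 4
25 ÷ 4 → quotient 6, remainder 1
4 ÷ 1 → quotient 4, remainder 0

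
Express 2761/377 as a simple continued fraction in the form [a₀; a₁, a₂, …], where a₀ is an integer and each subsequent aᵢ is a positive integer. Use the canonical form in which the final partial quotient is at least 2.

[7; 3, 11, 11]

2761 ÷ 377 → quotient 7, remainder 122
377 ÷ 122 → quotient 3, remainder 11
122 ÷ 11 → quotient 11, remainder 1
11 ÷ 1 → quotient 11, remainder 0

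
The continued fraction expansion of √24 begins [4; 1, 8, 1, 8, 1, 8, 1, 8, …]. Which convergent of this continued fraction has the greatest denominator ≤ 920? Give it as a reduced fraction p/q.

4316/881

a_0 = 4: 4/1  (≤ bound)
a_1 = 1: 5/1  (≤ bound)
a_2 = 8: 44/9  (≤ bound)
a_3 = 1: 49/10  (≤ bound)
a_4 = 8: 436/89  (≤ bound)
a_5 = 1: 485/99  (≤ bound)
a_6 = 8: 4316/881  (≤ bound)
a_7 = 1: 4801/980  (> 920, stop)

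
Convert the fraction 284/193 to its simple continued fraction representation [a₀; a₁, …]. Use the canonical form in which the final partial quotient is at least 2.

[1; 2, 8, 3, 1, 2]

Apply division with remainder until the remainder is 0:
284 ÷ 193 → quotient 1, remainder 91
193 ÷ 91 → quotient 2, remainder 11
91 ÷ 11 → quotient 8, remainder 3
11 ÷ 3 → quotient 3, remainder 2
3 ÷ 2 → quotient 1, remainder 1
2 ÷ 1 → quotient 2, remainder 0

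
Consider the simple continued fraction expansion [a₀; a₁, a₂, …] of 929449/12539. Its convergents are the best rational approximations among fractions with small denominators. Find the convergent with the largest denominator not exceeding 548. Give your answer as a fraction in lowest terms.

List convergents until the denominator exceeds the bound:
a_0 = 74: 74/1  (≤ bound)
a_1 = 8: 593/8  (≤ bound)
a_2 = 44: 26166/353  (≤ bound)
a_3 = 1: 26759/361  (≤ bound)
a_4 = 1: 52925/714  (> 548, stop)

26759/361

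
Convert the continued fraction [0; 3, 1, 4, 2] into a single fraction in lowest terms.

a_0 = 0: 0/1
a_1 = 3: 1/3
a_2 = 1: 1/4
a_3 = 4: 5/19
a_4 = 2: 11/42

11/42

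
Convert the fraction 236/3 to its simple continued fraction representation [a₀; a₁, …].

⌊236/3⌋ = 78, remainder 2
⌊3/2⌋ = 1, remainder 1
⌊2/1⌋ = 2, remainder 0

[78; 1, 2]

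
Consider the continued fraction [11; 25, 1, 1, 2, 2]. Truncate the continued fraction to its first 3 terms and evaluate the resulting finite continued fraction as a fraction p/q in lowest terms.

287/26

a_0 = 11: 11/1
a_1 = 25: 276/25
a_2 = 1: 287/26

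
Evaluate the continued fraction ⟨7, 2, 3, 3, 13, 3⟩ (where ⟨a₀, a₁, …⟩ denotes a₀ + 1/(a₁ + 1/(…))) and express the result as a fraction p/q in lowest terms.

Start with 3.
13 + 1/(3/1) = 13 + 1/3 = 40/3
3 + 1/(40/3) = 3 + 3/40 = 123/40
3 + 1/(123/40) = 3 + 40/123 = 409/123
2 + 1/(409/123) = 2 + 123/409 = 941/409
7 + 1/(941/409) = 7 + 409/941 = 6996/941

6996/941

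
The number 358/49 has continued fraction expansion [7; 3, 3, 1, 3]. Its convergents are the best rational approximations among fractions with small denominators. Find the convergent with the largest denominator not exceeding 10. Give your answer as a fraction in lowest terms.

a_0 = 7: 7/1  (≤ bound)
a_1 = 3: 22/3  (≤ bound)
a_2 = 3: 73/10  (≤ bound)
a_3 = 1: 95/13  (> 10, stop)

73/10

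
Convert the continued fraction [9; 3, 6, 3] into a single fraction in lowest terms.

Start with 3.
6 + 1/(3/1) = 6 + 1/3 = 19/3
3 + 1/(19/3) = 3 + 3/19 = 60/19
9 + 1/(60/19) = 9 + 19/60 = 559/60

559/60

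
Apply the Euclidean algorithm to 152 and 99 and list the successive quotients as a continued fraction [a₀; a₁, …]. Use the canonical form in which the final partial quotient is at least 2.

Apply division with remainder until the remainder is 0:
⌊152/99⌋ = 1, remainder 53
⌊99/53⌋ = 1, remainder 46
⌊53/46⌋ = 1, remainder 7
⌊46/7⌋ = 6, remainder 4
⌊7/4⌋ = 1, remainder 3
⌊4/3⌋ = 1, remainder 1
⌊3/1⌋ = 3, remainder 0

[1; 1, 1, 6, 1, 1, 3]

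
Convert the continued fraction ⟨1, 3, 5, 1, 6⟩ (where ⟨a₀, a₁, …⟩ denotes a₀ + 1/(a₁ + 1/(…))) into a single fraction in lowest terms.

Start with 6.
1 + 1/(6/1) = 1 + 1/6 = 7/6
5 + 1/(7/6) = 5 + 6/7 = 41/7
3 + 1/(41/7) = 3 + 7/41 = 130/41
1 + 1/(130/41) = 1 + 41/130 = 171/130

171/130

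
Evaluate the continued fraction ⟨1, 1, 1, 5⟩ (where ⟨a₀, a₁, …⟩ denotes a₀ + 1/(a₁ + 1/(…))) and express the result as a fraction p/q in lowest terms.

17/11

Collapse the nested fraction from the inside out:
Start with 5.
1 + 1/(5/1) = 1 + 1/5 = 6/5
1 + 1/(6/5) = 1 + 5/6 = 11/6
1 + 1/(11/6) = 1 + 6/11 = 17/11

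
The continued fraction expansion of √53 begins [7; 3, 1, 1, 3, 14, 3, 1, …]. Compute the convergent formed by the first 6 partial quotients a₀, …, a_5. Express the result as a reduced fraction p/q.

Start with 14.
3 + 1/(14/1) = 3 + 1/14 = 43/14
1 + 1/(43/14) = 1 + 14/43 = 57/43
1 + 1/(57/43) = 1 + 43/57 = 100/57
3 + 1/(100/57) = 3 + 57/100 = 357/100
7 + 1/(357/100) = 7 + 100/357 = 2599/357

2599/357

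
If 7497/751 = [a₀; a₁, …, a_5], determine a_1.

7497 = 9·751 + 738, so a_0 = 9
751 = 1·738 + 13, so a_1 = 1

1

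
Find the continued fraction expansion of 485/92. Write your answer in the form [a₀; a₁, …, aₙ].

⌊485/92⌋ = 5, remainder 25
⌊92/25⌋ = 3, remainder 17
⌊25/17⌋ = 1, remainder 8
⌊17/8⌋ = 2, remainder 1
⌊8/1⌋ = 8, remainder 0

[5; 3, 1, 2, 8]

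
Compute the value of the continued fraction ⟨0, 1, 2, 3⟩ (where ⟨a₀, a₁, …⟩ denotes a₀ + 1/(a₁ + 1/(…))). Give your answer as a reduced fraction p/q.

7/10

Starting at the tail and folding back:
Start with 3.
2 + 1/(3/1) = 2 + 1/3 = 7/3
1 + 1/(7/3) = 1 + 3/7 = 10/7
0 + 1/(10/7) = 0 + 7/10 = 7/10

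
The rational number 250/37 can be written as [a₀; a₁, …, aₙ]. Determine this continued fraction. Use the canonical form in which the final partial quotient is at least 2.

Run the Euclidean algorithm, recording each quotient:
250 ÷ 37 → quotient 6, remainder 28
37 ÷ 28 → quotient 1, remainder 9
28 ÷ 9 → quotient 3, remainder 1
9 ÷ 1 → quotient 9, remainder 0

[6; 1, 3, 9]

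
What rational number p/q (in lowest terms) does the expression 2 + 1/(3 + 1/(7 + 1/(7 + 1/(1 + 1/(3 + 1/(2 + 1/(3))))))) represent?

12508/5395

a_0 = 2: 2/1
a_1 = 3: 7/3
a_2 = 7: 51/22
a_3 = 7: 364/157
a_4 = 1: 415/179
a_5 = 3: 1609/694
a_6 = 2: 3633/1567
a_7 = 3: 12508/5395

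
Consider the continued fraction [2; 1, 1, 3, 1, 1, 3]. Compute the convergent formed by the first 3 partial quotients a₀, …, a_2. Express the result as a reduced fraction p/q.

Start with 1.
1 + 1/(1/1) = 1 + 1/1 = 2/1
2 + 1/(2/1) = 2 + 1/2 = 5/2

5/2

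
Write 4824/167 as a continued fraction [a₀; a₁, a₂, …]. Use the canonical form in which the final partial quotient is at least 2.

Run the Euclidean algorithm, recording each quotient:
4824 = 28·167 + 148, so a_0 = 28
167 = 1·148 + 19, so a_1 = 1
148 = 7·19 + 15, so a_2 = 7
19 = 1·15 + 4, so a_3 = 1
15 = 3·4 + 3, so a_4 = 3
4 = 1·3 + 1, so a_5 = 1
3 = 3·1 + 0, so a_6 = 3

[28; 1, 7, 1, 3, 1, 3]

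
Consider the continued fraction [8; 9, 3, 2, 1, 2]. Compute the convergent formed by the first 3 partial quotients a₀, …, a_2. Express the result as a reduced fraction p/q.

227/28

Start with 3.
9 + 1/(3/1) = 9 + 1/3 = 28/3
8 + 1/(28/3) = 8 + 3/28 = 227/28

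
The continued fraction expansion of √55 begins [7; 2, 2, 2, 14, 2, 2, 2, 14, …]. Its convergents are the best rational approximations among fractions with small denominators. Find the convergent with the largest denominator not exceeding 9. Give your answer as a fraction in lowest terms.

a_0 = 7: 7/1  (≤ bound)
a_1 = 2: 15/2  (≤ bound)
a_2 = 2: 37/5  (≤ bound)
a_3 = 2: 89/12  (> 9, stop)

37/5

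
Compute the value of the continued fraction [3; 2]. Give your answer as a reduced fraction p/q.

7/2

Starting at the tail and folding back:
Start with 2.
3 + 1/(2/1) = 3 + 1/2 = 7/2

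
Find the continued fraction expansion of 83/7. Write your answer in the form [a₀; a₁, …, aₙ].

[11; 1, 6]

⌊83/7⌋ = 11, remainder 6
⌊7/6⌋ = 1, remainder 1
⌊6/1⌋ = 6, remainder 0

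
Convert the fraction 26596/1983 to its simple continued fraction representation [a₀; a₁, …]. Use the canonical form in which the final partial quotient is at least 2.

26596 ÷ 1983 → quotient 13, remainder 817
1983 ÷ 817 → quotient 2, remainder 349
817 ÷ 349 → quotient 2, remainder 119
349 ÷ 119 → quotient 2, remainder 111
119 ÷ 111 → quotient 1, remainder 8
111 ÷ 8 → quotient 13, remainder 7
8 ÷ 7 → quotient 1, remainder 1
7 ÷ 1 → quotient 7, remainder 0

[13; 2, 2, 2, 1, 13, 1, 7]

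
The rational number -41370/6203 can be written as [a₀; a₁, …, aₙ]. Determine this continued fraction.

-41370 = -7·6203 + 2051, so a_0 = -7
6203 = 3·2051 + 50, so a_1 = 3
2051 = 41·50 + 1, so a_2 = 41
50 = 50·1 + 0, so a_3 = 50

[-7; 3, 41, 50]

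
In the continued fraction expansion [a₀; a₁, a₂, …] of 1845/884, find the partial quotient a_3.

12

⌊1845/884⌋ = 2, remainder 77
⌊884/77⌋ = 11, remainder 37
⌊77/37⌋ = 2, remainder 3
⌊37/3⌋ = 12, remainder 1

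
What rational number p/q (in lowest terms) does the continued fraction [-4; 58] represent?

Collapse the nested fraction from the inside out:
Start with 58.
-4 + 1/(58/1) = -4 + 1/58 = -231/58

-231/58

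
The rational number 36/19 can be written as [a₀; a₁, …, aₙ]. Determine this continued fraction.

⌊36/19⌋ = 1, remainder 17
⌊19/17⌋ = 1, remainder 2
⌊17/2⌋ = 8, remainder 1
⌊2/1⌋ = 2, remainder 0

[1; 1, 8, 2]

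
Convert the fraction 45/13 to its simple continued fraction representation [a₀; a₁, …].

[3; 2, 6]

Apply division with remainder until the remainder is 0:
⌊45/13⌋ = 3, remainder 6
⌊13/6⌋ = 2, remainder 1
⌊6/1⌋ = 6, remainder 0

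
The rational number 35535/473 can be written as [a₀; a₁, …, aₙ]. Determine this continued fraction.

[75; 7, 1, 7, 1, 1, 3]

35535 ÷ 473 → quotient 75, remainder 60
473 ÷ 60 → quotient 7, remainder 53
60 ÷ 53 → quotient 1, remainder 7
53 ÷ 7 → quotient 7, remainder 4
7 ÷ 4 → quotient 1, remainder 3
4 ÷ 3 → quotient 1, remainder 1
3 ÷ 1 → quotient 3, remainder 0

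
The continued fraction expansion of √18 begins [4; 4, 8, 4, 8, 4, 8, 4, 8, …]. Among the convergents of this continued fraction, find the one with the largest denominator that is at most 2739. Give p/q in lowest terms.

List convergents until the denominator exceeds the bound:
a_0 = 4: 4/1  (≤ bound)
a_1 = 4: 17/4  (≤ bound)
a_2 = 8: 140/33  (≤ bound)
a_3 = 4: 577/136  (≤ bound)
a_4 = 8: 4756/1121  (≤ bound)
a_5 = 4: 19601/4620  (> 2739, stop)

4756/1121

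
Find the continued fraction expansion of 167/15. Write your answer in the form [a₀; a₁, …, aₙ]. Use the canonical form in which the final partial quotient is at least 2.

[11; 7, 2]

Run the Euclidean algorithm, recording each quotient:
⌊167/15⌋ = 11, remainder 2
⌊15/2⌋ = 7, remainder 1
⌊2/1⌋ = 2, remainder 0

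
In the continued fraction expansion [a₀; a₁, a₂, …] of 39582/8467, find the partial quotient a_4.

4

39582 = 4·8467 + 5714, so a_0 = 4
8467 = 1·5714 + 2753, so a_1 = 1
5714 = 2·2753 + 208, so a_2 = 2
2753 = 13·208 + 49, so a_3 = 13
208 = 4·49 + 12, so a_4 = 4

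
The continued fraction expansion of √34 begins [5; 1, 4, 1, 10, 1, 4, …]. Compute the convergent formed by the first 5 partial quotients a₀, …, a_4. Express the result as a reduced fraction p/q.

379/65

a_0 = 5: 5/1
a_1 = 1: 6/1
a_2 = 4: 29/5
a_3 = 1: 35/6
a_4 = 10: 379/65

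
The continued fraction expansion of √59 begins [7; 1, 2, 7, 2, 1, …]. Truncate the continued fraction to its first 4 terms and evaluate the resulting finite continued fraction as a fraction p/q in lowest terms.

169/22

a_0 = 7: 7/1
a_1 = 1: 8/1
a_2 = 2: 23/3
a_3 = 7: 169/22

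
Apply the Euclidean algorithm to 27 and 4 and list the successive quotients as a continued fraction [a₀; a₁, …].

[6; 1, 3]

27 = 6·4 + 3, so a_0 = 6
4 = 1·3 + 1, so a_1 = 1
3 = 3·1 + 0, so a_2 = 3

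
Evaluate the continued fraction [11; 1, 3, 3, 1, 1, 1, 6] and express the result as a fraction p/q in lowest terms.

3671/312

Compute successive convergents:
a_0 = 11: 11/1
a_1 = 1: 12/1
a_2 = 3: 47/4
a_3 = 3: 153/13
a_4 = 1: 200/17
a_5 = 1: 353/30
a_6 = 1: 553/47
a_7 = 6: 3671/312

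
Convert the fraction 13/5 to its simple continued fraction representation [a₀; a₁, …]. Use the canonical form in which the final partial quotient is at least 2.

[2; 1, 1, 2]

13 = 2·5 + 3, so a_0 = 2
5 = 1·3 + 2, so a_1 = 1
3 = 1·2 + 1, so a_2 = 1
2 = 2·1 + 0, so a_3 = 2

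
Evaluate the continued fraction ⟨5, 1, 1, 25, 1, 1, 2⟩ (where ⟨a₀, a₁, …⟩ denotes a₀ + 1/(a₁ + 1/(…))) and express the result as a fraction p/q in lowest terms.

Collapse the nested fraction from the inside out:
Start with 2.
1 + 1/(2/1) = 1 + 1/2 = 3/2
1 + 1/(3/2) = 1 + 2/3 = 5/3
25 + 1/(5/3) = 25 + 3/5 = 128/5
1 + 1/(128/5) = 1 + 5/128 = 133/128
1 + 1/(133/128) = 1 + 128/133 = 261/133
5 + 1/(261/133) = 5 + 133/261 = 1438/261

1438/261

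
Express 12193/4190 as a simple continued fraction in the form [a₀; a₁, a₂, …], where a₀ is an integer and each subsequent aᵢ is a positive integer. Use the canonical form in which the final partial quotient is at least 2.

12193 ÷ 4190 → quotient 2, remainder 3813
4190 ÷ 3813 → quotient 1, remainder 377
3813 ÷ 377 → quotient 10, remainder 43
377 ÷ 43 → quotient 8, remainder 33
43 ÷ 33 → quotient 1, remainder 10
33 ÷ 10 → quotient 3, remainder 3
10 ÷ 3 → quotient 3, remainder 1
3 ÷ 1 → quotient 3, remainder 0

[2; 1, 10, 8, 1, 3, 3, 3]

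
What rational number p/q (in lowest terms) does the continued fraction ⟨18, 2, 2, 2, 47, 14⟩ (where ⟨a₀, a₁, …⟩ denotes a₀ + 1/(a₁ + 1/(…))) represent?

a_0 = 18: 18/1
a_1 = 2: 37/2
a_2 = 2: 92/5
a_3 = 2: 221/12
a_4 = 47: 10479/569
a_5 = 14: 146927/7978

146927/7978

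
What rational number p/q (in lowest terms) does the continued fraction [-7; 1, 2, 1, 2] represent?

-69/11

a_0 = -7: -7/1
a_1 = 1: -6/1
a_2 = 2: -19/3
a_3 = 1: -25/4
a_4 = 2: -69/11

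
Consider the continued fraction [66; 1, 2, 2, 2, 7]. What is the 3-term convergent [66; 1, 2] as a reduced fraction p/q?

Start with 2.
1 + 1/(2/1) = 1 + 1/2 = 3/2
66 + 1/(3/2) = 66 + 2/3 = 200/3

200/3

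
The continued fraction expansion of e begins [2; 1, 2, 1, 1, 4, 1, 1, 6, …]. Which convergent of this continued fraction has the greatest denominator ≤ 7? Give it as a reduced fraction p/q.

List convergents until the denominator exceeds the bound:
a_0 = 2: 2/1  (≤ bound)
a_1 = 1: 3/1  (≤ bound)
a_2 = 2: 8/3  (≤ bound)
a_3 = 1: 11/4  (≤ bound)
a_4 = 1: 19/7  (≤ bound)
a_5 = 4: 87/32  (> 7, stop)

19/7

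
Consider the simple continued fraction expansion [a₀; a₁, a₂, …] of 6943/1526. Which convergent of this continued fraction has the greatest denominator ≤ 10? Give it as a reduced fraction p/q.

41/9

List convergents until the denominator exceeds the bound:
a_0 = 4: 4/1  (≤ bound)
a_1 = 1: 5/1  (≤ bound)
a_2 = 1: 9/2  (≤ bound)
a_3 = 4: 41/9  (≤ bound)
a_4 = 1: 50/11  (> 10, stop)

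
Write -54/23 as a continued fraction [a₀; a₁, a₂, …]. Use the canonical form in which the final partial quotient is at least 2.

-54 = -3·23 + 15, so a_0 = -3
23 = 1·15 + 8, so a_1 = 1
15 = 1·8 + 7, so a_2 = 1
8 = 1·7 + 1, so a_3 = 1
7 = 7·1 + 0, so a_4 = 7

[-3; 1, 1, 1, 7]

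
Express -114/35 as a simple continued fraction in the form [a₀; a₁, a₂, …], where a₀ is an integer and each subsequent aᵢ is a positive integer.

Repeatedly divide and take the remainder:
⌊-114/35⌋ = -4, remainder 26
⌊35/26⌋ = 1, remainder 9
⌊26/9⌋ = 2, remainder 8
⌊9/8⌋ = 1, remainder 1
⌊8/1⌋ = 8, remainder 0

[-4; 1, 2, 1, 8]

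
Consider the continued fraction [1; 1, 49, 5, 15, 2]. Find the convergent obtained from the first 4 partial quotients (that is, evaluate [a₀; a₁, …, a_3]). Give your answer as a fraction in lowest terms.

Work from the innermost term outward:
Start with 5.
49 + 1/(5/1) = 49 + 1/5 = 246/5
1 + 1/(246/5) = 1 + 5/246 = 251/246
1 + 1/(251/246) = 1 + 246/251 = 497/251

497/251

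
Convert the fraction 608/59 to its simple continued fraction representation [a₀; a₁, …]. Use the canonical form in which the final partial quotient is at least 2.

[10; 3, 3, 1, 1, 2]

608 ÷ 59 → quotient 10, remainder 18
59 ÷ 18 → quotient 3, remainder 5
18 ÷ 5 → quotient 3, remainder 3
5 ÷ 3 → quotient 1, remainder 2
3 ÷ 2 → quotient 1, remainder 1
2 ÷ 1 → quotient 2, remainder 0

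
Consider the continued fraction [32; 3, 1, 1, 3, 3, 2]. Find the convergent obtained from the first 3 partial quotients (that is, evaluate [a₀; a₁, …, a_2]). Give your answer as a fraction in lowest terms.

129/4

a_0 = 32: 32/1
a_1 = 3: 97/3
a_2 = 1: 129/4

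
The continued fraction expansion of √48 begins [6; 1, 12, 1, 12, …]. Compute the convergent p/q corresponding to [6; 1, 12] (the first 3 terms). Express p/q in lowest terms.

90/13

Start with 12.
1 + 1/(12/1) = 1 + 1/12 = 13/12
6 + 1/(13/12) = 6 + 12/13 = 90/13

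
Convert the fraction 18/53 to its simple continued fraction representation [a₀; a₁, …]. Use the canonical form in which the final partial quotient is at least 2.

[0; 2, 1, 17]

18 ÷ 53 → quotient 0, remainder 18
53 ÷ 18 → quotient 2, remainder 17
18 ÷ 17 → quotient 1, remainder 1
17 ÷ 1 → quotient 17, remainder 0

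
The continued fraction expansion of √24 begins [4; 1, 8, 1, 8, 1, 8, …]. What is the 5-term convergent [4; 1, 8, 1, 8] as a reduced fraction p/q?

Start with 8.
1 + 1/(8/1) = 1 + 1/8 = 9/8
8 + 1/(9/8) = 8 + 8/9 = 80/9
1 + 1/(80/9) = 1 + 9/80 = 89/80
4 + 1/(89/80) = 4 + 80/89 = 436/89

436/89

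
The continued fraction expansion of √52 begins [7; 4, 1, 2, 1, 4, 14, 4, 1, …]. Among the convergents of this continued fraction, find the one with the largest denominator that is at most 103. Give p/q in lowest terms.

649/90

a_0 = 7: 7/1  (≤ bound)
a_1 = 4: 29/4  (≤ bound)
a_2 = 1: 36/5  (≤ bound)
a_3 = 2: 101/14  (≤ bound)
a_4 = 1: 137/19  (≤ bound)
a_5 = 4: 649/90  (≤ bound)
a_6 = 14: 9223/1279  (> 103, stop)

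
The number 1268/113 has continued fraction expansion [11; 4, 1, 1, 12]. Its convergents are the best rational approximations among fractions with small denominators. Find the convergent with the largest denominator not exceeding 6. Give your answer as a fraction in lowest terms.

56/5

List convergents until the denominator exceeds the bound:
a_0 = 11: 11/1  (≤ bound)
a_1 = 4: 45/4  (≤ bound)
a_2 = 1: 56/5  (≤ bound)
a_3 = 1: 101/9  (> 6, stop)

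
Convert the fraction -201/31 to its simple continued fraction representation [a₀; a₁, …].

[-7; 1, 1, 15]

Run the Euclidean algorithm, recording each quotient:
-201 = -7·31 + 16, so a_0 = -7
31 = 1·16 + 15, so a_1 = 1
16 = 1·15 + 1, so a_2 = 1
15 = 15·1 + 0, so a_3 = 15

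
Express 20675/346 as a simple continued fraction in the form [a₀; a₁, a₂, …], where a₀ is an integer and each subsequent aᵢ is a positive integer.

[59; 1, 3, 14, 6]

⌊20675/346⌋ = 59, remainder 261
⌊346/261⌋ = 1, remainder 85
⌊261/85⌋ = 3, remainder 6
⌊85/6⌋ = 14, remainder 1
⌊6/1⌋ = 6, remainder 0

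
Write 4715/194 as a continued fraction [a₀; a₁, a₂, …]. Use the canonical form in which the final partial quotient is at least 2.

[24; 3, 3, 2, 8]

Run the Euclidean algorithm, recording each quotient:
4715 = 24·194 + 59, so a_0 = 24
194 = 3·59 + 17, so a_1 = 3
59 = 3·17 + 8, so a_2 = 3
17 = 2·8 + 1, so a_3 = 2
8 = 8·1 + 0, so a_4 = 8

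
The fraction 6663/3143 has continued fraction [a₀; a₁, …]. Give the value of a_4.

30

6663 = 2·3143 + 377, so a_0 = 2
3143 = 8·377 + 127, so a_1 = 8
377 = 2·127 + 123, so a_2 = 2
127 = 1·123 + 4, so a_3 = 1
123 = 30·4 + 3, so a_4 = 30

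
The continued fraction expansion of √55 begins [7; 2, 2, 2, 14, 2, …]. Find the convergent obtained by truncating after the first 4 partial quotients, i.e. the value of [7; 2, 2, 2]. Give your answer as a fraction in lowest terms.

a_0 = 7: 7/1
a_1 = 2: 15/2
a_2 = 2: 37/5
a_3 = 2: 89/12

89/12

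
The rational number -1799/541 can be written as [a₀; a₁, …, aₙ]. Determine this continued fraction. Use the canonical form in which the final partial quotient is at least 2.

[-4; 1, 2, 13, 1, 1, 6]

-1799 ÷ 541 → quotient -4, remainder 365
541 ÷ 365 → quotient 1, remainder 176
365 ÷ 176 → quotient 2, remainder 13
176 ÷ 13 → quotient 13, remainder 7
13 ÷ 7 → quotient 1, remainder 6
7 ÷ 6 → quotient 1, remainder 1
6 ÷ 1 → quotient 6, remainder 0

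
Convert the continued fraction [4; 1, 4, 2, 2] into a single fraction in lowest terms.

Start with 2.
2 + 1/(2/1) = 2 + 1/2 = 5/2
4 + 1/(5/2) = 4 + 2/5 = 22/5
1 + 1/(22/5) = 1 + 5/22 = 27/22
4 + 1/(27/22) = 4 + 22/27 = 130/27

130/27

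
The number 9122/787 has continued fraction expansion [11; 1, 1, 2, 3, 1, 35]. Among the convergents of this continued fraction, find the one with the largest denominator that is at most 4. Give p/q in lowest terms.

a_0 = 11: 11/1  (≤ bound)
a_1 = 1: 12/1  (≤ bound)
a_2 = 1: 23/2  (≤ bound)
a_3 = 2: 58/5  (> 4, stop)

23/2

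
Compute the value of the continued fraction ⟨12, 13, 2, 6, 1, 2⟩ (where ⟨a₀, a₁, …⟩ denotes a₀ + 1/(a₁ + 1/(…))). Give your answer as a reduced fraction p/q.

Start with 2.
1 + 1/(2/1) = 1 + 1/2 = 3/2
6 + 1/(3/2) = 6 + 2/3 = 20/3
2 + 1/(20/3) = 2 + 3/20 = 43/20
13 + 1/(43/20) = 13 + 20/43 = 579/43
12 + 1/(579/43) = 12 + 43/579 = 6991/579

6991/579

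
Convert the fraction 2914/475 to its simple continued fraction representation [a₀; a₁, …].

2914 ÷ 475 → quotient 6, remainder 64
475 ÷ 64 → quotient 7, remainder 27
64 ÷ 27 → quotient 2, remainder 10
27 ÷ 10 → quotient 2, remainder 7
10 ÷ 7 → quotient 1, remainder 3
7 ÷ 3 → quotient 2, remainder 1
3 ÷ 1 → quotient 3, remainder 0

[6; 7, 2, 2, 1, 2, 3]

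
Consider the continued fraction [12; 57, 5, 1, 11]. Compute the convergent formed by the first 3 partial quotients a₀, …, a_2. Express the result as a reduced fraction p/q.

3437/286

Compute successive convergents:
a_0 = 12: 12/1
a_1 = 57: 685/57
a_2 = 5: 3437/286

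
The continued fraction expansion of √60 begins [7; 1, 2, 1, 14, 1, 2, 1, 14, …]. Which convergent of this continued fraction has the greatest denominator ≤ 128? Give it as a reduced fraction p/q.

List convergents until the denominator exceeds the bound:
a_0 = 7: 7/1  (≤ bound)
a_1 = 1: 8/1  (≤ bound)
a_2 = 2: 23/3  (≤ bound)
a_3 = 1: 31/4  (≤ bound)
a_4 = 14: 457/59  (≤ bound)
a_5 = 1: 488/63  (≤ bound)
a_6 = 2: 1433/185  (> 128, stop)

488/63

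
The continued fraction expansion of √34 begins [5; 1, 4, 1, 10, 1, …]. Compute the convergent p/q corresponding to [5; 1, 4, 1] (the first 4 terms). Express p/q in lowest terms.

a_0 = 5: 5/1
a_1 = 1: 6/1
a_2 = 4: 29/5
a_3 = 1: 35/6

35/6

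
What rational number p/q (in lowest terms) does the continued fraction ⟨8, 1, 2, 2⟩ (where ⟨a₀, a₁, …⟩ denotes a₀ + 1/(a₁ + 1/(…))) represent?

Compute successive convergents:
a_0 = 8: 8/1
a_1 = 1: 9/1
a_2 = 2: 26/3
a_3 = 2: 61/7

61/7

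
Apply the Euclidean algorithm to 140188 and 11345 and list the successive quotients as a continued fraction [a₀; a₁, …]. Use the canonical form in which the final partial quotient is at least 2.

Run the Euclidean algorithm, recording each quotient:
140188 ÷ 11345 → quotient 12, remainder 4048
11345 ÷ 4048 → quotient 2, remainder 3249
4048 ÷ 3249 → quotient 1, remainder 799
3249 ÷ 799 → quotient 4, remainder 53
799 ÷ 53 → quotient 15, remainder 4
53 ÷ 4 → quotient 13, remainder 1
4 ÷ 1 → quotient 4, remainder 0

[12; 2, 1, 4, 15, 13, 4]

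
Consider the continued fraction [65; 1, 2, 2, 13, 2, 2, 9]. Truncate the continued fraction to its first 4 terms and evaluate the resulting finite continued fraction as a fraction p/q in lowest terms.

Use the convergent recurrence hₖ = aₖ·hₖ₋₁ + hₖ₋₂ (and likewise for the denominators kₖ):
a_0 = 65: 65/1
a_1 = 1: 66/1
a_2 = 2: 197/3
a_3 = 2: 460/7

460/7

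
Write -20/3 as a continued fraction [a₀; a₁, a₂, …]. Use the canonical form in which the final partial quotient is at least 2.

⌊-20/3⌋ = -7, remainder 1
⌊3/1⌋ = 3, remainder 0

[-7; 3]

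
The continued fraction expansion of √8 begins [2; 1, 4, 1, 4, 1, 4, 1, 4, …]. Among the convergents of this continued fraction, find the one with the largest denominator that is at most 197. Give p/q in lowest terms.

a_0 = 2: 2/1  (≤ bound)
a_1 = 1: 3/1  (≤ bound)
a_2 = 4: 14/5  (≤ bound)
a_3 = 1: 17/6  (≤ bound)
a_4 = 4: 82/29  (≤ bound)
a_5 = 1: 99/35  (≤ bound)
a_6 = 4: 478/169  (≤ bound)
a_7 = 1: 577/204  (> 197, stop)

478/169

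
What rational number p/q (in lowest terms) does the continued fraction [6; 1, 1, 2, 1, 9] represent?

Collapse the nested fraction from the inside out:
Start with 9.
1 + 1/(9/1) = 1 + 1/9 = 10/9
2 + 1/(10/9) = 2 + 9/10 = 29/10
1 + 1/(29/10) = 1 + 10/29 = 39/29
1 + 1/(39/29) = 1 + 29/39 = 68/39
6 + 1/(68/39) = 6 + 39/68 = 447/68

447/68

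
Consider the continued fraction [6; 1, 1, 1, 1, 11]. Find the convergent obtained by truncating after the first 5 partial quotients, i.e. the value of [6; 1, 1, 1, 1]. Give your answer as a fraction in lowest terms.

Compute successive convergents:
a_0 = 6: 6/1
a_1 = 1: 7/1
a_2 = 1: 13/2
a_3 = 1: 20/3
a_4 = 1: 33/5

33/5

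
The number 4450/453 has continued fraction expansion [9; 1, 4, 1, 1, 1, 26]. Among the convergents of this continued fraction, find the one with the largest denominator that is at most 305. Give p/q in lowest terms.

List convergents until the denominator exceeds the bound:
a_0 = 9: 9/1  (≤ bound)
a_1 = 1: 10/1  (≤ bound)
a_2 = 4: 49/5  (≤ bound)
a_3 = 1: 59/6  (≤ bound)
a_4 = 1: 108/11  (≤ bound)
a_5 = 1: 167/17  (≤ bound)
a_6 = 26: 4450/453  (> 305, stop)

167/17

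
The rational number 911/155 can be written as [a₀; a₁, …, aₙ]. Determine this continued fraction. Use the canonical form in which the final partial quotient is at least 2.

[5; 1, 7, 6, 3]

911 = 5·155 + 136, so a_0 = 5
155 = 1·136 + 19, so a_1 = 1
136 = 7·19 + 3, so a_2 = 7
19 = 6·3 + 1, so a_3 = 6
3 = 3·1 + 0, so a_4 = 3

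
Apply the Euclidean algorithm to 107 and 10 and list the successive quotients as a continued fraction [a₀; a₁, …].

[10; 1, 2, 3]

107 ÷ 10 → quotient 10, remainder 7
10 ÷ 7 → quotient 1, remainder 3
7 ÷ 3 → quotient 2, remainder 1
3 ÷ 1 → quotient 3, remainder 0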